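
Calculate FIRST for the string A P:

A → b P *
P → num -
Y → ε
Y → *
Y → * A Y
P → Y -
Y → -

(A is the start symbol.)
FIRST sets of the non-terminals involved (from the grammar, by fixed-point iteration):
  FIRST(A) = { 'b' }

To compute FIRST(A P), process the symbols left to right:
Symbol A is a non-terminal. Add FIRST(A) \ {ε} = { 'b' }
A is not nullable (ε ∉ FIRST(A)), so stop here.
FIRST(A P) = { 'b' }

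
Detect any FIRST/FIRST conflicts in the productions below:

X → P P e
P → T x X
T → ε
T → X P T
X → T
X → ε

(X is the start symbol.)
Yes. X → P P e / X → T on { 'x' }; X → T / X → ε on { ε }

FIRST sets of the non-terminals at (or reachable through a nullable prefix from) the front of some alternative:
  FIRST(P) = { 'x' }
  FIRST(T) = { 'x', ε }
  FIRST(X) = { 'x', ε }

Productions for X:
  X → P P e: FIRST = { 'x' }
  X → T: FIRST = { 'x', ε }
  X → ε: FIRST = { ε }
Productions for T:
  T → ε: FIRST = { ε }
  T → X P T: FIRST = { 'x' }
P has only one production, so no FIRST/FIRST conflict is possible there.

Conflict for X: X → P P e and X → T
  Overlap: { 'x' }
Conflict for X: X → T and X → ε
  Overlap: { ε }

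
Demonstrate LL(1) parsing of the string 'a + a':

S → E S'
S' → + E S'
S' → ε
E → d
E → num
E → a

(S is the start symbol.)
Stack is shown with the top on the left.

Stack     Input    Action
-------------------------
S $       a + a $  output S → E S'
E S' $    a + a $  output E → a
a S' $    a + a $  match 'a'
S' $      + a $    output S' → + E S'
+ E S' $  + a $    match '+'
E S' $    a $      output E → a
a S' $    a $      match 'a'
S' $      $        output S' → ε
$         $        accept

The string is accepted.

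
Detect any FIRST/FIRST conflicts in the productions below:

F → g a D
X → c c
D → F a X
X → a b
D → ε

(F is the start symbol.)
No FIRST/FIRST conflicts.

FIRST sets of the non-terminals at (or reachable through a nullable prefix from) the front of some alternative:
  FIRST(F) = { 'g' }

Productions for X:
  X → c c: FIRST = { 'c' }
  X → a b: FIRST = { 'a' }
Productions for D:
  D → F a X: FIRST = { 'g' }
  D → ε: FIRST = { ε }
F has only one production, so no FIRST/FIRST conflict is possible there.

All alternatives of each non-terminal have pairwise disjoint FIRST sets.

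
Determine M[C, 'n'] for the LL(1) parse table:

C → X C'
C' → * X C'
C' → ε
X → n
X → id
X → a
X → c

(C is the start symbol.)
C → X C'

To find M[C, 'n'], we find productions for C where 'n' is in the predict set (PREDICT(N → α) = (FIRST(α) \ {ε}) ∪ (FOLLOW(N) if α ⇒* ε)).

Relevant sets:
  FIRST(X) = { 'a', 'c', 'id', 'n' }

C → X C': PREDICT = { 'a', 'c', 'id', 'n' }
  'n' is in predict set, so this production goes in M[C, 'n']

M[C, 'n'] = C → X C'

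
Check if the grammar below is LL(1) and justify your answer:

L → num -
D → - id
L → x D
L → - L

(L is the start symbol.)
Yes, the grammar is LL(1).

A grammar is LL(1) if for each non-terminal N with multiple productions, the predict sets of those productions are pairwise disjoint, where PREDICT(N → α) = (FIRST(α) \ {ε}) ∪ (FOLLOW(N) if α ⇒* ε).

For L:
  PREDICT(L → num '-') = { 'num' }
  PREDICT(L → x D) = { 'x' }
  PREDICT(L → '-' L) = { '-' }
D has a single production, so nothing to check there.

All predict sets are disjoint. The grammar IS LL(1).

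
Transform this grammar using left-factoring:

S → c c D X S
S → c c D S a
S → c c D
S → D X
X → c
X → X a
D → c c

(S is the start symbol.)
Left-factoring transforms A → αβ₁ | αβ₂ into A → αA' and A' → β₁ | β₂
(α is the longest common prefix among the alternatives). Repeat until
no nonterminal has two alternatives with a common prefix.

Round 1: S has alternatives sharing prefix 'c c D'. Introduce S': S → c c D S'
  Add: S' → X S
  Add: S' → S a
  Add: S' → ε

No remaining common prefixes — done.

Resulting grammar:
S → c c D S'
S' → X S
S' → S a
S' → ε
S → D X
X → c
X → X a
D → c c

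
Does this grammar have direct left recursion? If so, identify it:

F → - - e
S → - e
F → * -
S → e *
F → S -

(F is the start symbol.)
No direct left recursion

F → - - e: starts with '-'
S → - e: starts with '-'
F → * -: starts with '*'
S → e *: starts with e
F → S -: starts with S

No direct left recursion found.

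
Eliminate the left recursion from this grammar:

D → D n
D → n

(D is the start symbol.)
D is directly left-recursive. The standard transformation for
  A → A α₁ | ... | A α_m | β₁ | ... | β_n
is
  A  → β₁ A' | ... | β_n A'
  A' → α₁ A' | ... | α_m A' | ε

D → n becomes D → n D'
D → D n becomes D' → n D'
Add D' → ε

Resulting grammar:
D → n D'
D' → n D'
D' → ε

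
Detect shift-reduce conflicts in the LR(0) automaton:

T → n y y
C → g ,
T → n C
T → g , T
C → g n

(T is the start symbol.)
No shift-reduce conflicts

Augment with T' → T and build the canonical LR(0) collection (I0 = CLOSURE({[T' → . T]}), then GOTO on every symbol after a dot until no new states appear). It has 12 states:
  I0: { [T → . g , T], [T → . n C], [T → . n y y], [T' → . T] }  — shift
  I1: { [T' → T .] }  — accept
  I2: { [T → g . , T] }  — shift
  I3: { [C → . g ,], [C → . g n], [T → n . C], [T → n . y y] }  — shift
  I4: { [T → n C .] }  — reduce
  I5: { [C → g . ,], [C → g . n] }  — shift
  I6: { [T → n y . y] }  — shift
  I7: { [T → n y y .] }  — reduce
  I8: { [C → g , .] }  — reduce
  I9: { [C → g n .] }  — reduce
  I10: { [T → . g , T], [T → . n C], [T → . n y y], [T → g , . T] }  — shift
  I11: { [T → g , T .] }  — reduce

No state contains both a complete item and a shift item.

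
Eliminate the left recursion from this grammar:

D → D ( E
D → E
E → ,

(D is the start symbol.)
D → E D'
D' → ( E D'
D' → ε
E → ,

D is directly left-recursive. The standard transformation for
  A → A α₁ | ... | A α_m | β₁ | ... | β_n
is
  A  → β₁ A' | ... | β_n A'
  A' → α₁ A' | ... | α_m A' | ε

D → E becomes D → E D'
D → D ( E becomes D' → ( E D'
Add D' → ε

Productions for other non-terminals are unchanged:
  E → ,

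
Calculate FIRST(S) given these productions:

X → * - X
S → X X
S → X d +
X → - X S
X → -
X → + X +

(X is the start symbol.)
FIRST sets of the other non-terminals involved (by the same procedure, iterated to a fixed point):
  FIRST(X) = { '*', '+', '-' }

From S → X X:
  - X is a non-terminal: add FIRST(X) \ {ε} = { '*', '+', '-' }
    X is not nullable, so stop
From S → X d +:
  - X is a non-terminal: add FIRST(X) \ {ε} = { '*', '+', '-' }
    X is not nullable, so stop

Collecting: FIRST(S) = { '*', '+', '-' }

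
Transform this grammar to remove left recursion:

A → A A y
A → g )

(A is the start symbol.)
A is directly left-recursive. The standard transformation for
  A → A α₁ | ... | A α_m | β₁ | ... | β_n
is
  A  → β₁ A' | ... | β_n A'
  A' → α₁ A' | ... | α_m A' | ε

A → g ) becomes A → g ) A'
A → A A y becomes A' → A y A'
Add A' → ε

Resulting grammar:
A → g ) A'
A' → A y A'
A' → ε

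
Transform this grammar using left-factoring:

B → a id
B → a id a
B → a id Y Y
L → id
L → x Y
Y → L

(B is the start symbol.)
Left-factoring transforms A → αβ₁ | αβ₂ into A → αA' and A' → β₁ | β₂
(α is the longest common prefix among the alternatives). Repeat until
no nonterminal has two alternatives with a common prefix.

Round 1: B has alternatives sharing prefix 'a id'. Introduce B': B → a id B'
  Add: B' → ε
  Add: B' → a
  Add: B' → Y Y

No remaining common prefixes — done.

Resulting grammar:
B → a id B'
B' → ε
B' → a
B' → Y Y
L → id
L → x Y
Y → L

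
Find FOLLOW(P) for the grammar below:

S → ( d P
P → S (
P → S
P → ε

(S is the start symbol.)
To compute FOLLOW(P), find every occurrence of P on a right-hand side N → α P β: add FIRST(β) \ {ε}, and if β is empty or nullable also add FOLLOW(N). Iterate to a fixed point.

In S → ( d P: P is at the end, add FOLLOW(S)

The FOLLOW sets referred to above (computed the same way, to a fixed point):
  FOLLOW(S) = { $, '(' }

Taking the union: FOLLOW(P) = { $, '(' }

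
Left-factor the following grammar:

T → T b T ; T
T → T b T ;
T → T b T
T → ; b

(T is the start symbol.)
Left-factoring transforms A → αβ₁ | αβ₂ into A → αA' and A' → β₁ | β₂
(α is the longest common prefix among the alternatives). Repeat until
no nonterminal has two alternatives with a common prefix.

Round 1: T has alternatives sharing prefix 'T b T'. Introduce T': T → T b T T'
  Add: T' → ; T
  Add: T' → ;
  Add: T' → ε

Round 2: T' has alternatives sharing prefix ';'. Introduce T'': T' → ; T''
  Add: T'' → T
  Add: T'' → ε

No remaining common prefixes — done.

Resulting grammar:
T → T b T T'
T' → ; T''
T'' → T
T'' → ε
T' → ε
T → ; b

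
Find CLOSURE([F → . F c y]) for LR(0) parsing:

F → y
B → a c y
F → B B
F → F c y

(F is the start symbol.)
Start with: [F → . F c y]
  [F → . F c y] has the dot before F: add [F → . y], [F → . B B]
  [F → . B B] has the dot before B: add [B → . a c y]
No further items can be added.

CLOSURE = { [B → . a c y], [F → . B B], [F → . F c y], [F → . y] }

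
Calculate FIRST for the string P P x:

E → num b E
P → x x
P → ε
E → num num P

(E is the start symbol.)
FIRST sets of the non-terminals involved (from the grammar, by fixed-point iteration):
  FIRST(P) = { 'x', ε }

To compute FIRST(P P x), process the symbols left to right:
Symbol P is a non-terminal. Add FIRST(P) \ {ε} = { 'x' }
P is nullable (ε ∈ FIRST(P)), continue to the next symbol.
Symbol P is a non-terminal. Add FIRST(P) \ {ε} = { 'x' }
P is nullable (ε ∈ FIRST(P)), continue to the next symbol.
Symbol x is a terminal. Add 'x' and stop.
FIRST(P P x) = { 'x' }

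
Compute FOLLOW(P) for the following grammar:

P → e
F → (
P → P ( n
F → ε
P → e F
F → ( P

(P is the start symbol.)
{ $, '(' }

To compute FOLLOW(P), find every occurrence of P on a right-hand side N → α P β: add FIRST(β) \ {ε}, and if β is empty or nullable also add FOLLOW(N). Iterate to a fixed point.

P is the start symbol, so $ ∈ FOLLOW(P).
In P → P ( n: P is followed by '(' n, add FIRST('(' n) \ {ε} = { '(' }
In F → ( P: P is at the end, add FOLLOW(F)

The FOLLOW sets referred to above (computed the same way, to a fixed point):
  FOLLOW(F) = { $, '(' }

Taking the union: FOLLOW(P) = { $, '(' }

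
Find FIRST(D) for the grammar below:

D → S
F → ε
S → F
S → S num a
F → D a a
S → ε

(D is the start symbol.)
{ 'a', 'num', ε }

To compute FIRST(D), examine every production with D on the left-hand side, reading each right-hand side left to right until a non-nullable symbol is reached.

FIRST sets of the other non-terminals involved (by the same procedure, iterated to a fixed point):
  FIRST(S) = { 'a', 'num', ε }

From D → S:
  - S is a non-terminal: add FIRST(S) \ {ε} = { 'a', 'num' }
    S is nullable and nothing follows, so the whole right-hand side can vanish: ε ∈ FIRST(D)

Collecting: FIRST(D) = { 'a', 'num', ε }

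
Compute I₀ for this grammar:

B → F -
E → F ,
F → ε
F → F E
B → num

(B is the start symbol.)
{ [B → . F -], [B → . num], [B' → . B], [F → . F E], [F → .] }

First, augment the grammar with B' → B
I₀ = CLOSURE({ [B' → . B] }):
  [B' → . B] has the dot before B: add [B → . F -], [B → . num]
  [B → . F -] has the dot before F: add [F → .], [F → . F E]
No further items can be added.

I₀ = { [B → . F -], [B → . num], [B' → . B], [F → . F E], [F → .] }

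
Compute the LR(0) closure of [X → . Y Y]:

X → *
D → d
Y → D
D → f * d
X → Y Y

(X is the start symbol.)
Start with: [X → . Y Y]
  [X → . Y Y] has the dot before Y: add [Y → . D]
  [Y → . D] has the dot before D: add [D → . d], [D → . f * d]
No further items can be added.

CLOSURE = { [D → . d], [D → . f * d], [X → . Y Y], [Y → . D] }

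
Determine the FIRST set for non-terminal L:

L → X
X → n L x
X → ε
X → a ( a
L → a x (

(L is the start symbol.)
{ 'a', 'n', ε }

To compute FIRST(L), examine every production with L on the left-hand side, reading each right-hand side left to right until a non-nullable symbol is reached.

FIRST sets of the other non-terminals involved (by the same procedure, iterated to a fixed point):
  FIRST(X) = { 'a', 'n', ε }

From L → X:
  - X is a non-terminal: add FIRST(X) \ {ε} = { 'a', 'n' }
    X is nullable and nothing follows, so the whole right-hand side can vanish: ε ∈ FIRST(L)
From L → a x (:
  - a is a terminal: add 'a' and stop

Collecting: FIRST(L) = { 'a', 'n', ε }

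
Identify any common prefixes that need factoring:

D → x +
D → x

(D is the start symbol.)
Yes, D has productions with common prefix 'x'

Left-factoring is needed when two productions for the same non-terminal
share a common prefix on the right-hand side.

Productions for D:
  D → x +
  D → x

Found common prefix 'x' in productions for D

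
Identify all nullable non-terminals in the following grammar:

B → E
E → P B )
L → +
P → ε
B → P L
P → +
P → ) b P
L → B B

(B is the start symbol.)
{ 'P' }

ε-productions: P → ε
So P is immediately nullable.
No further non-terminal can be added: every production for the remaining non-terminals contains a terminal or a non-nullable non-terminal.
Nullable = { 'P' }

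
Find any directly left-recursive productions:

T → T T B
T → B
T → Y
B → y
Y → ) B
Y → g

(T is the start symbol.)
Yes, T is left-recursive

Direct left recursion occurs when N → N α for some non-terminal N (the right-hand side begins with the left-hand side itself).

T → T T B: LEFT RECURSIVE (starts with T)
T → B: starts with B
T → Y: starts with Y
B → y: starts with y
Y → ) B: starts with ')'
Y → g: starts with g

The grammar has direct left recursion on: T.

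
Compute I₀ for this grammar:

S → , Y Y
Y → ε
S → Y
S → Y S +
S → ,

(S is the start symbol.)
First, augment the grammar with S' → S
I₀ = CLOSURE({ [S' → . S] }):
  [S' → . S] has the dot before S: add [S → . , Y Y], [S → . Y], [S → . Y S +], [S → . ,]
  [S → . Y] has the dot before Y: add [Y → .]
No further items can be added.

I₀ = { [S → . , Y Y], [S → . ,], [S → . Y S +], [S → . Y], [S' → . S], [Y → .] }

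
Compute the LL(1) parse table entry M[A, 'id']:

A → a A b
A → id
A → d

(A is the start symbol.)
To find M[A, 'id'], we find productions for A where 'id' is in the predict set (PREDICT(N → α) = (FIRST(α) \ {ε}) ∪ (FOLLOW(N) if α ⇒* ε)).

A → a A b: PREDICT = { 'a' }
A → id: PREDICT = { 'id' }
  'id' is in predict set, so this production goes in M[A, 'id']
A → d: PREDICT = { 'd' }

M[A, 'id'] = A → id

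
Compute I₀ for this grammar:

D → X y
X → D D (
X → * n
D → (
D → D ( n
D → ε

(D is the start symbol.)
First, augment the grammar with D' → D
I₀ = CLOSURE({ [D' → . D] }):
  [D' → . D] has the dot before D: add [D → . X y], [D → . (], [D → . D ( n], [D → .]
  [D → . X y] has the dot before X: add [X → . D D (], [X → . * n]
No further items can be added.

I₀ = { [D → . (], [D → . D ( n], [D → . X y], [D → .], [D' → . D], [X → . * n], [X → . D D (] }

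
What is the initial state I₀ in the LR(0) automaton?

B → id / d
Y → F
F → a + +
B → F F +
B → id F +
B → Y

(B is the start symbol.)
{ [B → . F F +], [B → . Y], [B → . id / d], [B → . id F +], [B' → . B], [F → . a + +], [Y → . F] }

First, augment the grammar with B' → B
I₀ = CLOSURE({ [B' → . B] }):
  [B' → . B] has the dot before B: add [B → . id / d], [B → . F F +], [B → . id F +], [B → . Y]
  [B → . F F +] has the dot before F: add [F → . a + +]
  [B → . Y] has the dot before Y: add [Y → . F]
No further items can be added.

I₀ = { [B → . F F +], [B → . Y], [B → . id / d], [B → . id F +], [B' → . B], [F → . a + +], [Y → . F] }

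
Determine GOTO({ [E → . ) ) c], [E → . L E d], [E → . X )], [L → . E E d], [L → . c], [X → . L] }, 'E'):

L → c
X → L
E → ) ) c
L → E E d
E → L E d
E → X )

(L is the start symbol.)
{ [E → . ) ) c], [E → . L E d], [E → . X )], [L → . E E d], [L → . c], [L → E . E d], [X → . L] }

GOTO(I, 'E') = CLOSURE({ [A → αX.β] : [A → α.Xβ] ∈ I, X = 'E' })

Items with dot before 'E', with the dot advanced:
  [L → . E E d] → [L → E . E d]
Closure of the advanced items:
  [L → E . E d] has the dot before E: add [E → . ) ) c], [E → . L E d], [E → . X )]
  [E → . L E d] has the dot before L: add [L → . c], [L → . E E d]
  [E → . X )] has the dot before X: add [X → . L]

GOTO = { [E → . ) ) c], [E → . L E d], [E → . X )], [L → . E E d], [L → . c], [L → E . E d], [X → . L] }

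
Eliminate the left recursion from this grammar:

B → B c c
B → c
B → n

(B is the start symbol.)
B → c B'
B → n B'
B' → c c B'
B' → ε

B is directly left-recursive. The standard transformation for
  A → A α₁ | ... | A α_m | β₁ | ... | β_n
is
  A  → β₁ A' | ... | β_n A'
  A' → α₁ A' | ... | α_m A' | ε

B → c becomes B → c B'
B → n becomes B → n B'
B → B c c becomes B' → c c B'
Add B' → ε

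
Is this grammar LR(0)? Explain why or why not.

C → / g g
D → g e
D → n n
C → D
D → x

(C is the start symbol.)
Yes, the grammar is LR(0)

Augment with C' → C and build the canonical LR(0) collection (I0 = CLOSURE({[C' → . C]}), then GOTO on every symbol after a dot until no new states appear). It has 11 states:
  I0: { [C → . / g g], [C → . D], [C' → . C], [D → . g e], [D → . n n], [D → . x] }  — shift
  I1: { [C → / . g g] }  — shift
  I2: { [C' → C .] }  — accept
  I3: { [C → D .] }  — reduce
  I4: { [D → g . e] }  — shift
  I5: { [D → n . n] }  — shift
  I6: { [D → x .] }  — reduce
  I7: { [D → n n .] }  — reduce
  I8: { [D → g e .] }  — reduce
  I9: { [C → / g . g] }  — shift
  I10: { [C → / g g .] }  — reduce

Every state is either a pure shift/goto state or contains exactly one complete item and nothing to shift — no conflicts. The grammar is LR(0).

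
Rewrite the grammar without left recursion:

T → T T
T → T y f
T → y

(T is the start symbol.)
T is directly left-recursive. The standard transformation for
  A → A α₁ | ... | A α_m | β₁ | ... | β_n
is
  A  → β₁ A' | ... | β_n A'
  A' → α₁ A' | ... | α_m A' | ε

T → y becomes T → y T'
T → T T becomes T' → T T'
T → T y f becomes T' → y f T'
Add T' → ε

Resulting grammar:
T → y T'
T' → T T'
T' → y f T'
T' → ε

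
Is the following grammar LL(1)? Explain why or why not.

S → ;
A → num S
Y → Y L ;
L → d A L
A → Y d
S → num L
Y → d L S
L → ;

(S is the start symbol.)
No. Predict set conflict for Y: { 'd' }

A grammar is LL(1) if for each non-terminal N with multiple productions, the predict sets of those productions are pairwise disjoint, where PREDICT(N → α) = (FIRST(α) \ {ε}) ∪ (FOLLOW(N) if α ⇒* ε).

Relevant sets:
  FIRST(Y) = { 'd' }

For S:
  PREDICT(S → ';') = { ';' }
  PREDICT(S → num L) = { 'num' }
For A:
  PREDICT(A → num S) = { 'num' }
  PREDICT(A → Y d) = { 'd' }
For Y:
  PREDICT(Y → Y L ';') = { 'd' }
  PREDICT(Y → d L S) = { 'd' }
For L:
  PREDICT(L → d A L) = { 'd' }
  PREDICT(L → ';') = { ';' }

Conflict found: Predict set conflict for Y: { 'd' }
The grammar is NOT LL(1).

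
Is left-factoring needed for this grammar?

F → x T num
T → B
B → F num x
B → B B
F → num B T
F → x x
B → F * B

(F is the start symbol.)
Left-factoring is needed when two productions for the same non-terminal
share a common prefix on the right-hand side.

Productions for F:
  F → x T num
  F → num B T
  F → x x
Productions for B:
  B → F num x
  B → B B
  B → F * B

Found common prefix 'x' in productions for F
Found common prefix 'F' in productions for B

Answer: Yes, F has productions with common prefix 'x'; B has productions with common prefix 'F'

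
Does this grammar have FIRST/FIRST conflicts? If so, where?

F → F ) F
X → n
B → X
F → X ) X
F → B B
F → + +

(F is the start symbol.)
FIRST sets of the non-terminals at (or reachable through a nullable prefix from) the front of some alternative:
  FIRST(F) = { '+', 'n' }
  FIRST(X) = { 'n' }
  FIRST(B) = { 'n' }

Productions for F:
  F → F ) F: FIRST = { '+', 'n' }
  F → X ) X: FIRST = { 'n' }
  F → B B: FIRST = { 'n' }
  F → + +: FIRST = { '+' }
X, B have only one production, so no FIRST/FIRST conflict is possible there.

Conflict for F: F → F ) F and F → X ) X
  Overlap: { 'n' }
Conflict for F: F → F ) F and F → B B
  Overlap: { 'n' }
Conflict for F: F → F ) F and F → + +
  Overlap: { '+' }
Conflict for F: F → X ) X and F → B B
  Overlap: { 'n' }

Answer: Yes. F → F ')' F / F → X ')' X on { 'n' }; F → F ')' F / F → B B on { 'n' }; F → F ')' F / F → '+' '+' on { '+' }; F → X ')' X / F → B B on { 'n' }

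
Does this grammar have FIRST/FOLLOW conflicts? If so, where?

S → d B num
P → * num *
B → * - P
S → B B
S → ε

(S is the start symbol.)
No FIRST/FOLLOW conflicts.

Nullable non-terminals: S.
FIRST sets used below: FIRST(B) = { '*' }

S: nullable alternative(s) S → ε; FOLLOW(S) = { $ }
  S → d B num: FIRST \ {ε} = { 'd' } — disjoint from FOLLOW(S)
  S → B B: FIRST \ {ε} = { '*' } — disjoint from FOLLOW(S)
  S → ε: FIRST \ {ε} = { } — this is the only nullable alternative, skip

B, P have no nullable alternative, so no FIRST/FOLLOW check is needed there.

No FIRST/FOLLOW conflicts found.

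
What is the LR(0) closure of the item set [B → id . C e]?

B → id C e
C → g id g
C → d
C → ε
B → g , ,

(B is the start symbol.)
{ [B → id . C e], [C → . d], [C → . g id g], [C → .] }

Start with: [B → id . C e]
  [B → id . C e] has the dot before C: add [C → . g id g], [C → . d], [C → .]
No further items can be added.

CLOSURE = { [B → id . C e], [C → . d], [C → . g id g], [C → .] }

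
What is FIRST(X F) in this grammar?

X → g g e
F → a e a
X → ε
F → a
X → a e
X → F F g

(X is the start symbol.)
{ 'a', 'g' }

FIRST sets of the non-terminals involved (from the grammar, by fixed-point iteration):
  FIRST(X) = { 'a', 'g', ε }
  FIRST(F) = { 'a' }

To compute FIRST(X F), process the symbols left to right:
Symbol X is a non-terminal. Add FIRST(X) \ {ε} = { 'a', 'g' }
X is nullable (ε ∈ FIRST(X)), continue to the next symbol.
Symbol F is a non-terminal. Add FIRST(F) \ {ε} = { 'a' }
F is not nullable (ε ∉ FIRST(F)), so stop here.
FIRST(X F) = { 'a', 'g' }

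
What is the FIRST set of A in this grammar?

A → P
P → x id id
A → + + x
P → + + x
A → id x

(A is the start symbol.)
{ '+', 'id', 'x' }

FIRST sets of the other non-terminals involved (by the same procedure, iterated to a fixed point):
  FIRST(P) = { '+', 'x' }

From A → P:
  - P is a non-terminal: add FIRST(P) \ {ε} = { '+', 'x' }
    P is not nullable, so stop
From A → + + x:
  - '+' is a terminal: add '+' and stop
From A → id x:
  - id is a terminal: add 'id' and stop

Collecting: FIRST(A) = { '+', 'id', 'x' }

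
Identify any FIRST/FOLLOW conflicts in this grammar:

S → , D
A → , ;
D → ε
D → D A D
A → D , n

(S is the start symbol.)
Yes. D → D A D with FOLLOW(D) on { ',' }

A FIRST/FOLLOW conflict occurs when a non-terminal N has a nullable alternative N → β (β ⇒* ε) and another alternative N → α with FIRST(α) ∩ FOLLOW(N) ≠ ∅: on such a lookahead the parser cannot decide between expanding α and letting N vanish via β.

Nullable non-terminals: D.
FIRST sets used below: FIRST(D) = { ',', ε }, FIRST(A) = { ',' }

D: nullable alternative(s) D → ε; FOLLOW(D) = { $, ',' }
  D → ε: FIRST \ {ε} = { } — this is the only nullable alternative, skip
  D → D A D: FIRST \ {ε} = { ',' } — overlaps FOLLOW(D) on { ',' }: CONFLICT

A, S have no nullable alternative, so no FIRST/FOLLOW check is needed there.

So the grammar has 1 FIRST/FOLLOW conflict (marked CONFLICT above).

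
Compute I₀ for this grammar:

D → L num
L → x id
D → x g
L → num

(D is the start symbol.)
{ [D → . L num], [D → . x g], [D' → . D], [L → . num], [L → . x id] }

First, augment the grammar with D' → D
I₀ = CLOSURE({ [D' → . D] }):
  [D' → . D] has the dot before D: add [D → . L num], [D → . x g]
  [D → . L num] has the dot before L: add [L → . x id], [L → . num]
No further items can be added.

I₀ = { [D → . L num], [D → . x g], [D' → . D], [L → . num], [L → . x id] }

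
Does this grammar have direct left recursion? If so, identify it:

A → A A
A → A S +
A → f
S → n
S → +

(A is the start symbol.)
Yes, A is left-recursive

A → A A: LEFT RECURSIVE (starts with A)
A → A S +: LEFT RECURSIVE (starts with A)
A → f: starts with f
S → n: starts with n
S → +: starts with '+'

The grammar has direct left recursion on: A.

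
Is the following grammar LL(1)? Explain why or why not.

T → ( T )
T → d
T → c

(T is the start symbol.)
Yes, the grammar is LL(1).

A grammar is LL(1) if for each non-terminal N with multiple productions, the predict sets of those productions are pairwise disjoint, where PREDICT(N → α) = (FIRST(α) \ {ε}) ∪ (FOLLOW(N) if α ⇒* ε).

For T:
  PREDICT(T → '(' T ')') = { '(' }
  PREDICT(T → d) = { 'd' }
  PREDICT(T → c) = { 'c' }

All predict sets are disjoint. The grammar IS LL(1).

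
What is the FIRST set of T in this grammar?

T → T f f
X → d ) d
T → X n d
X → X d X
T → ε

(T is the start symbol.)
{ 'd', 'f', ε }

FIRST sets of the other non-terminals involved (by the same procedure, iterated to a fixed point):
  FIRST(X) = { 'd' }

From T → T f f:
  - T is the symbol being defined: contributes nothing new
    T is nullable, so continue to the next symbol
  - f is a terminal: add 'f' and stop
From T → X n d:
  - X is a non-terminal: add FIRST(X) \ {ε} = { 'd' }
    X is not nullable, so stop
From T → ε:
  - ε-production, so ε ∈ FIRST(T)

Collecting: FIRST(T) = { 'd', 'f', ε }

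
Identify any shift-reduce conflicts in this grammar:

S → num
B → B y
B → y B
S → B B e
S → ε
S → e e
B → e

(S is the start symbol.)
A shift-reduce conflict occurs when an LR(0) state has both:
  - a complete (reduce) item [A → α .] (dot at the end), and
  - a shift item [B → β . c γ] (dot before a terminal).

Augment with S' → S and build the canonical LR(0) collection (I0 = CLOSURE({[S' → . S]}), then GOTO on every symbol after a dot until no new states appear). It has 13 states:
  I0: { [B → . B y], [B → . e], [B → . y B], [S → . B B e], [S → . e e], [S → . num], [S → .], [S' → . S] }  — shift, reduce
  I1: { [B → . B y], [B → . e], [B → . y B], [B → B . y], [S → B . B e] }  — shift
  I2: { [S' → S .] }  — accept
  I3: { [B → e .], [S → e . e] }  — shift, reduce
  I4: { [S → num .] }  — reduce
  I5: { [B → . B y], [B → . e], [B → . y B], [B → y . B] }  — shift
  I6: { [B → B . y], [B → y B .] }  — shift, reduce
  I7: { [B → e .] }  — reduce
  I8: { [B → B y .] }  — reduce
  I9: { [S → e e .] }  — reduce
  I10: { [B → B . y], [S → B B . e] }  — shift
  I11: { [B → . B y], [B → . e], [B → . y B], [B → B y .], [B → y . B] }  — shift, reduce
  I12: { [S → B B e .] }  — reduce

I0 contains reduce item [S → .] and shift items [B → . e], [B → . y B], [S → . e e], [S → . num] — shift-reduce conflict.
I3 contains reduce item [B → e .] and shift item [S → e . e] — shift-reduce conflict.
I6 contains reduce item [B → y B .] and shift item [B → B . y] — shift-reduce conflict.
I11 contains reduce item [B → B y .] and shift items [B → . e], [B → . y B] — shift-reduce conflict.

Answer: Yes — I0: [S → .] vs [B → . e]; I3: [B → e .] vs [S → e . e]; I6: [B → y B .] vs [B → B . y]; I11: [B → B y .] vs [B → . e]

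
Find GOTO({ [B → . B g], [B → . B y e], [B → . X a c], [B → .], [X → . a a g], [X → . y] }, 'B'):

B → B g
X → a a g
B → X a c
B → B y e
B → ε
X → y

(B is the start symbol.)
{ [B → B . g], [B → B . y e] }

GOTO(I, 'B') = CLOSURE({ [A → αX.β] : [A → α.Xβ] ∈ I, X = 'B' })

Items with dot before 'B', with the dot advanced:
  [B → . B g] → [B → B . g]
  [B → . B y e] → [B → B . y e]
Closure adds nothing (no advanced item has the dot before a non-terminal).

GOTO = { [B → B . g], [B → B . y e] }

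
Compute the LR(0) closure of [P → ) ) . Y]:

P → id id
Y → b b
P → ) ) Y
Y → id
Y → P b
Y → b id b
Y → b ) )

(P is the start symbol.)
To compute CLOSURE, for each item [A → α.Bβ] where B is a non-terminal, add [B → .γ] for all productions B → γ; repeat for the newly added items until nothing changes.

Start with: [P → ) ) . Y]
  [P → ) ) . Y] has the dot before Y: add [Y → . b b], [Y → . id], [Y → . P b], [Y → . b id b], [Y → . b ) )]
  [Y → . P b] has the dot before P: add [P → . id id], [P → . ) ) Y]
No further items can be added.

CLOSURE = { [P → ) ) . Y], [P → . ) ) Y], [P → . id id], [Y → . P b], [Y → . b ) )], [Y → . b b], [Y → . b id b], [Y → . id] }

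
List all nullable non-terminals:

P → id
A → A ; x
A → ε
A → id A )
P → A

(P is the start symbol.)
A non-terminal is nullable if it can derive ε (the empty string): either it has an ε-production, or it has a production whose right-hand side consists entirely of nullable non-terminals.

ε-productions: A → ε
So A is immediately nullable.
P → A: every symbol on the right is nullable, so P is nullable too.
Every non-terminal is now nullable.
Nullable = { 'A', 'P' }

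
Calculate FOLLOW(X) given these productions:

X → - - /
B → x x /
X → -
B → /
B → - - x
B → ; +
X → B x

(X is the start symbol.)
{ $ }

X is the start symbol, so $ ∈ FOLLOW(X).
X does not occur on any right-hand side.

Taking the union: FOLLOW(X) = { $ }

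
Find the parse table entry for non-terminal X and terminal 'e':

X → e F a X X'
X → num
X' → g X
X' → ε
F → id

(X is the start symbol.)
To find M[X, 'e'], we find productions for X where 'e' is in the predict set (PREDICT(N → α) = (FIRST(α) \ {ε}) ∪ (FOLLOW(N) if α ⇒* ε)).

X → e F a X X': PREDICT = { 'e' }
  'e' is in predict set, so this production goes in M[X, 'e']
X → num: PREDICT = { 'num' }

M[X, 'e'] = X → e F a X X'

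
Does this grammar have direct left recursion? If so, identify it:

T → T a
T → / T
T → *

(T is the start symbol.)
Direct left recursion occurs when N → N α for some non-terminal N (the right-hand side begins with the left-hand side itself).

T → T a: LEFT RECURSIVE (starts with T)
T → / T: starts with '/'
T → *: starts with '*'

The grammar has direct left recursion on: T.

Answer: Yes, T is left-recursive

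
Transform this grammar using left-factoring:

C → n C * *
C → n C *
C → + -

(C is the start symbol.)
Left-factoring transforms A → αβ₁ | αβ₂ into A → αA' and A' → β₁ | β₂
(α is the longest common prefix among the alternatives). Repeat until
no nonterminal has two alternatives with a common prefix.

Round 1: C has alternatives sharing prefix 'n C *'. Introduce C': C → n C * C'
  Add: C' → *
  Add: C' → ε

No remaining common prefixes — done.

Resulting grammar:
C → n C * C'
C' → *
C' → ε
C → + -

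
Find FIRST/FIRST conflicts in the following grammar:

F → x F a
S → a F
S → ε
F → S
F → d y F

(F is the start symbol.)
No FIRST/FIRST conflicts.

A FIRST/FIRST conflict occurs when two productions N → α and N → β for the same non-terminal have FIRST(α) ∩ FIRST(β) ≠ ∅ (with ε ∈ FIRST of a nullable right-hand side, so two nullable alternatives also conflict).

FIRST sets of the non-terminals at (or reachable through a nullable prefix from) the front of some alternative:
  FIRST(S) = { 'a', ε }

Productions for F:
  F → x F a: FIRST = { 'x' }
  F → S: FIRST = { 'a', ε }
  F → d y F: FIRST = { 'd' }
Productions for S:
  S → a F: FIRST = { 'a' }
  S → ε: FIRST = { ε }

All alternatives of each non-terminal have pairwise disjoint FIRST sets.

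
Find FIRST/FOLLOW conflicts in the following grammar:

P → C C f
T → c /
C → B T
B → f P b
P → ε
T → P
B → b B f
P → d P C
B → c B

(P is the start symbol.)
Yes. P → C C f with FOLLOW(P) on { 'b', 'c', 'f' }; T → c '/' with FOLLOW(T) on { 'c' }

A FIRST/FOLLOW conflict occurs when a non-terminal N has a nullable alternative N → β (β ⇒* ε) and another alternative N → α with FIRST(α) ∩ FOLLOW(N) ≠ ∅: on such a lookahead the parser cannot decide between expanding α and letting N vanish via β.

Nullable non-terminals: P, T.
FIRST sets used below: FIRST(C) = { 'b', 'c', 'f' }, FIRST(P) = { 'b', 'c', 'd', 'f', ε }

P: nullable alternative(s) P → ε; FOLLOW(P) = { $, 'b', 'c', 'f' }
  P → C C f: FIRST \ {ε} = { 'b', 'c', 'f' } — overlaps FOLLOW(P) on { 'b', 'c', 'f' }: CONFLICT
  P → ε: FIRST \ {ε} = { } — this is the only nullable alternative, skip
  P → d P C: FIRST \ {ε} = { 'd' } — disjoint from FOLLOW(P)

T: nullable alternative(s) T → P; FOLLOW(T) = { $, 'b', 'c', 'f' }
  T → c /: FIRST \ {ε} = { 'c' } — overlaps FOLLOW(T) on { 'c' }: CONFLICT
  T → P: FIRST \ {ε} = { 'b', 'c', 'd', 'f' } — this is the only nullable alternative, skip

B, C have no nullable alternative, so no FIRST/FOLLOW check is needed there.

So the grammar has 2 FIRST/FOLLOW conflicts (marked CONFLICT above).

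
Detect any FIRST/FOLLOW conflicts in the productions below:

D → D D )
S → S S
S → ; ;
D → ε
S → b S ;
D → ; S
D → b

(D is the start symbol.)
Yes. D → D D ')' with FOLLOW(D) on { ')', ';', 'b' }; D → ';' S with FOLLOW(D) on { ';' }; D → b with FOLLOW(D) on { 'b' }

A FIRST/FOLLOW conflict occurs when a non-terminal N has a nullable alternative N → β (β ⇒* ε) and another alternative N → α with FIRST(α) ∩ FOLLOW(N) ≠ ∅: on such a lookahead the parser cannot decide between expanding α and letting N vanish via β.

Nullable non-terminals: D.
FIRST sets used below: FIRST(D) = { ')', ';', 'b', ε }

D: nullable alternative(s) D → ε; FOLLOW(D) = { $, ')', ';', 'b' }
  D → D D ): FIRST \ {ε} = { ')', ';', 'b' } — overlaps FOLLOW(D) on { ')', ';', 'b' }: CONFLICT
  D → ε: FIRST \ {ε} = { } — this is the only nullable alternative, skip
  D → ; S: FIRST \ {ε} = { ';' } — overlaps FOLLOW(D) on { ';' }: CONFLICT
  D → b: FIRST \ {ε} = { 'b' } — overlaps FOLLOW(D) on { 'b' }: CONFLICT

S has no nullable alternative, so no FIRST/FOLLOW check is needed there.

So the grammar has 3 FIRST/FOLLOW conflicts (marked CONFLICT above).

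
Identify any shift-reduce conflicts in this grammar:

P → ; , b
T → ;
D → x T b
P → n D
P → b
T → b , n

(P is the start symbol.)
A shift-reduce conflict occurs when an LR(0) state has both:
  - a complete (reduce) item [A → α .] (dot at the end), and
  - a shift item [B → β . c γ] (dot before a terminal).

Augment with P' → P and build the canonical LR(0) collection (I0 = CLOSURE({[P' → . P]}), then GOTO on every symbol after a dot until no new states appear). It has 15 states:
  I0: { [P → . ; , b], [P → . b], [P → . n D], [P' → . P] }  — shift
  I1: { [P → ; . , b] }  — shift
  I2: { [P' → P .] }  — accept
  I3: { [P → b .] }  — reduce
  I4: { [D → . x T b], [P → n . D] }  — shift
  I5: { [P → n D .] }  — reduce
  I6: { [D → x . T b], [T → . ;], [T → . b , n] }  — shift
  I7: { [T → ; .] }  — reduce
  I8: { [D → x T . b] }  — shift
  I9: { [T → b . , n] }  — shift
  I10: { [T → b , . n] }  — shift
  I11: { [T → b , n .] }  — reduce
  I12: { [D → x T b .] }  — reduce
  I13: { [P → ; , . b] }  — shift
  I14: { [P → ; , b .] }  — reduce

No state contains both a complete item and a shift item.

Answer: No shift-reduce conflicts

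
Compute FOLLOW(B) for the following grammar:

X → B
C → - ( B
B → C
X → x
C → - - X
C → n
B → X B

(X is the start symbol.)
{ $, '-', 'n', 'x' }

To compute FOLLOW(B), find every occurrence of B on a right-hand side N → α B β: add FIRST(β) \ {ε}, and if β is empty or nullable also add FOLLOW(N). Iterate to a fixed point.

In X → B: B is at the end, add FOLLOW(X)
In C → - ( B: B is at the end, add FOLLOW(C)
In B → X B: B is at the end; this adds FOLLOW(B) to itself — nothing new

The FOLLOW sets referred to above (computed the same way, to a fixed point):
  FOLLOW(X) = { $, '-', 'n', 'x' }
  FOLLOW(C) = { $, '-', 'n', 'x' }

Taking the union: FOLLOW(B) = { $, '-', 'n', 'x' }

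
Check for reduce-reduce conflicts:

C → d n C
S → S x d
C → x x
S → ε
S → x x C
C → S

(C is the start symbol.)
Yes — I5: [C → x x .] vs [S → .]

Augment with C' → C and build the canonical LR(0) collection (I0 = CLOSURE({[C' → . C]}), then GOTO on every symbol after a dot until no new states appear). It has 11 states:
  I0: { [C → . S], [C → . d n C], [C → . x x], [C' → . C], [S → . S x d], [S → . x x C], [S → .] }  — shift, reduce
  I1: { [C' → C .] }  — accept
  I2: { [C → S .], [S → S . x d] }  — shift, reduce
  I3: { [C → d . n C] }  — shift
  I4: { [C → x . x], [S → x . x C] }  — shift
  I5: { [C → . S], [C → . d n C], [C → . x x], [C → x x .], [S → . S x d], [S → . x x C], [S → .], [S → x x . C] }  — shift, 2 reduces
  I6: { [S → x x C .] }  — reduce
  I7: { [C → . S], [C → . d n C], [C → . x x], [C → d n . C], [S → . S x d], [S → . x x C], [S → .] }  — shift, reduce
  I8: { [C → d n C .] }  — reduce
  I9: { [S → S x . d] }  — shift
  I10: { [S → S x d .] }  — reduce

I5 contains complete items [C → x x .], [S → .] — reduce-reduce conflict.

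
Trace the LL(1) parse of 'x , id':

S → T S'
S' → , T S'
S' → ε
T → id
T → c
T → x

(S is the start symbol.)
LL(1) parsing maintains a stack (initially the start symbol over $) and the input. At each step: if the stack top is a terminal, match it against the current input token; if it is a non-terminal N, replace it with the RHS of M[N, lookahead] (the unique production whose predict set contains the lookahead).

Stack is shown with the top on the left.

Stack     Input     Action
--------------------------
S $       x , id $  output S → T S'
T S' $    x , id $  output T → x
x S' $    x , id $  match 'x'
S' $      , id $    output S' → , T S'
, T S' $  , id $    match ','
T S' $    id $      output T → id
id S' $   id $      match 'id'
S' $      $         output S' → ε
$         $         accept

The string is accepted.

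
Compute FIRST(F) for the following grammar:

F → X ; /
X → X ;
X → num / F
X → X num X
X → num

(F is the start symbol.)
To compute FIRST(F), examine every production with F on the left-hand side, reading each right-hand side left to right until a non-nullable symbol is reached.

FIRST sets of the other non-terminals involved (by the same procedure, iterated to a fixed point):
  FIRST(X) = { 'num' }

From F → X ; /:
  - X is a non-terminal: add FIRST(X) \ {ε} = { 'num' }
    X is not nullable, so stop

Collecting: FIRST(F) = { 'num' }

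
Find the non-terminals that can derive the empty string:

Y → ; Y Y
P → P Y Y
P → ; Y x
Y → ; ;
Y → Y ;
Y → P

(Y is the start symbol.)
A non-terminal is nullable if it can derive ε (the empty string): either it has an ε-production, or it has a production whose right-hand side consists entirely of nullable non-terminals.

There are no ε-productions, so no non-terminal can derive ε.
No non-terminals are nullable.

Answer: None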